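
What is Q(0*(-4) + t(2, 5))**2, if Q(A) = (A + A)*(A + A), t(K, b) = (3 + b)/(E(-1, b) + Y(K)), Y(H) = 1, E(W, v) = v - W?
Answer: 65536/2401 ≈ 27.295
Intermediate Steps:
t(K, b) = (3 + b)/(2 + b) (t(K, b) = (3 + b)/((b - 1*(-1)) + 1) = (3 + b)/((b + 1) + 1) = (3 + b)/((1 + b) + 1) = (3 + b)/(2 + b))
Q(A) = 4*A**2 (Q(A) = (2*A)*(2*A) = 4*A**2)
Q(0*(-4) + t(2, 5))**2 = (4*(0*(-4) + (3 + 5)/(2 + 5))**2)**2 = (4*(0 + 8/7)**2)**2 = (4*(8/7)**2)**2 = (4*(64/49))**2 = (256/49)**2 = 65536/2401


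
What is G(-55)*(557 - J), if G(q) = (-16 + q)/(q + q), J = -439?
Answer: 35358/55 ≈ 642.87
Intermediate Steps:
G(q) = (-16 + q)/(2*q) (G(q) = (-16 + q)/((2*q)) = (-16 + q)*(1/(2*q)) = (-16 + q)/(2*q))
G(-55)*(557 - J) = ((½)*(-16 - 55)/(-55))*(557 - 1*(-439)) = ((½)*(-1/55)*(-71))*(557 + 439) = (71/110)*996 = 35358/55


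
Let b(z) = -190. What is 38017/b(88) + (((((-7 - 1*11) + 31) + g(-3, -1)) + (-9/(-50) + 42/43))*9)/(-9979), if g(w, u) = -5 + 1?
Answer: -40784318686/203821075 ≈ -200.10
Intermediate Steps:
g(w, u) = -4
38017/b(88) + (((((-7 - 1*11) + 31) + g(-3, -1)) + (-9/(-50) + 42/43))*9)/(-9979) = 38017/(-190) + (((((-7 - 1*11) + 31) - 4) + (-9/(-50) + 42/43))*9)/(-9979) = 38017*(-1/190) + (((((-7 - 11) + 31) - 4) + (-9*(-1/50) + 42*(1/43)))*9)*(-1/9979) = -38017/190 + ((((-18 + 31) - 4) + (9/50 + 42/43))*9)*(-1/9979) = -38017/190 + (((13 - 4) + 2487/2150)*9)*(-1/9979) = -38017/190 + ((9 + 2487/2150)*9)*(-1/9979) = -38017/190 + ((21837/2150)*9)*(-1/9979) = -38017/190 + (196533/2150)*(-1/9979) = -38017/190 - 196533/21454850 = -40784318686/203821075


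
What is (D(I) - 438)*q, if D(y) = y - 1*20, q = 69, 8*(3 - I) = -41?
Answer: -248331/8 ≈ -31041.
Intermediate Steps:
I = 65/8 (I = 3 - ⅛*(-41) = 3 + 41/8 = 65/8 ≈ 8.1250)
D(y) = -20 + y (D(y) = y - 20 = -20 + y)
(D(I) - 438)*q = ((-20 + 65/8) - 438)*69 = (-95/8 - 438)*69 = -3599/8*69 = -248331/8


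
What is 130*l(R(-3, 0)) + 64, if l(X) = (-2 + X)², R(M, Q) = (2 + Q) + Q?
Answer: 64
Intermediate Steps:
R(M, Q) = 2 + 2*Q
130*l(R(-3, 0)) + 64 = 130*(-2 + (2 + 2*0))² + 64 = 130*(-2 + (2 + 0))² + 64 = 130*(-2 + 2)² + 64 = 130*0² + 64 = 130*0 + 64 = 0 + 64 = 64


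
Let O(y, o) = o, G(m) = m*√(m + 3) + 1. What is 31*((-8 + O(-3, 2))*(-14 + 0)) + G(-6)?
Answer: 2605 - 6*I*√3 ≈ 2605.0 - 10.392*I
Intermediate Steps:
G(m) = 1 + m*√(3 + m) (G(m) = m*√(3 + m) + 1 = 1 + m*√(3 + m))
31*((-8 + O(-3, 2))*(-14 + 0)) + G(-6) = 31*((-8 + 2)*(-14 + 0)) + (1 - 6*√(3 - 6)) = 31*(-6*(-14)) + (1 - 6*I*√3) = 31*84 + (1 - 6*I*√3) = 2604 + (1 - 6*I*√3) = 2605 - 6*I*√3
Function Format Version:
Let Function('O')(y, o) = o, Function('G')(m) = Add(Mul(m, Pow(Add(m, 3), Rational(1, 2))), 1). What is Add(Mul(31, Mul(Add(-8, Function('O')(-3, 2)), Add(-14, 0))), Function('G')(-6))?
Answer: Add(2605, Mul(-6, I, Pow(3, Rational(1, 2)))) ≈ Add(2605.0, Mul(-10.392, I))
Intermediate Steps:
Function('G')(m) = Add(1, Mul(m, Pow(Add(3, m), Rational(1, 2)))) (Function('G')(m) = Add(Mul(m, Pow(Add(3, m), Rational(1, 2))), 1) = Add(1, Mul(m, Pow(Add(3, m), Rational(1, 2)))))
Add(Mul(31, Mul(Add(-8, Function('O')(-3, 2)), Add(-14, 0))), Function('G')(-6)) = Add(Mul(31, Mul(Add(-8, 2), Add(-14, 0))), Add(1, Mul(-6, Pow(Add(3, -6), Rational(1, 2))))) = Add(Mul(31, Mul(-6, -14)), Add(1, Mul(-6, Pow(-3, Rational(1, 2))))) = Add(Mul(31, 84), Add(1, Mul(-6, Mul(I, Pow(3, Rational(1, 2)))))) = Add(2604, Add(1, Mul(-6, I, Pow(3, Rational(1, 2))))) = Add(2605, Mul(-6, I, Pow(3, Rational(1, 2))))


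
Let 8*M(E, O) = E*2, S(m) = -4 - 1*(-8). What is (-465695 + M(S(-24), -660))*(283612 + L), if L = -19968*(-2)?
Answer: -150674362312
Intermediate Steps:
S(m) = 4 (S(m) = -4 + 8 = 4)
L = 39936 (L = -2496*(-16) = 39936)
M(E, O) = E/4 (M(E, O) = (E*2)/8 = (2*E)/8 = E/4)
(-465695 + M(S(-24), -660))*(283612 + L) = (-465695 + (¼)*4)*(283612 + 39936) = (-465695 + 1)*323548 = -465694*323548 = -150674362312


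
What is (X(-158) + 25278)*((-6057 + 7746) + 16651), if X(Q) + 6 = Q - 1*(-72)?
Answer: 461911240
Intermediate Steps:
X(Q) = 66 + Q (X(Q) = -6 + (Q - 1*(-72)) = -6 + (Q + 72) = -6 + (72 + Q) = 66 + Q)
(X(-158) + 25278)*((-6057 + 7746) + 16651) = ((66 - 158) + 25278)*((-6057 + 7746) + 16651) = (-92 + 25278)*(1689 + 16651) = 25186*18340 = 461911240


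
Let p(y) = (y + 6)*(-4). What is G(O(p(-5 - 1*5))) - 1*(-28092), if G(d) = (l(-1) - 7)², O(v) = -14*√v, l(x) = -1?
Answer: 28156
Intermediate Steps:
p(y) = -24 - 4*y (p(y) = (6 + y)*(-4) = -24 - 4*y)
G(d) = 64 (G(d) = (-1 - 7)² = (-8)² = 64)
G(O(p(-5 - 1*5))) - 1*(-28092) = 64 - 1*(-28092) = 64 + 28092 = 28156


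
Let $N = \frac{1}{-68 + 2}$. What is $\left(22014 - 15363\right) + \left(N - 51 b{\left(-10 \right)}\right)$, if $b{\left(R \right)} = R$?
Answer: $\frac{472625}{66} \approx 7161.0$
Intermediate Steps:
$N = - \frac{1}{66}$ ($N = \frac{1}{-66} = - \frac{1}{66} \approx -0.015152$)
$\left(22014 - 15363\right) + \left(N - 51 b{\left(-10 \right)}\right) = \left(22014 - 15363\right) - - \frac{33659}{66} = 6651 + \left(- \frac{1}{66} + 510\right) = 6651 + \frac{33659}{66} = \frac{472625}{66}$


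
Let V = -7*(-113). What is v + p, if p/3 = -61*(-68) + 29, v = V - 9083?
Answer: 4239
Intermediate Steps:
V = 791
v = -8292 (v = 791 - 9083 = -8292)
p = 12531 (p = 3*(-61*(-68) + 29) = 3*(4148 + 29) = 3*4177 = 12531)
v + p = -8292 + 12531 = 4239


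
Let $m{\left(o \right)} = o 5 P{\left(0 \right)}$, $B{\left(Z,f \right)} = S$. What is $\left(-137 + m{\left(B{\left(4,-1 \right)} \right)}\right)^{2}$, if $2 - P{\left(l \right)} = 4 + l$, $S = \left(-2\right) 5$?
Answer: $1369$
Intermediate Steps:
$S = -10$
$P{\left(l \right)} = -2 - l$ ($P{\left(l \right)} = 2 - \left(4 + l\right) = -2 - l$)
$B{\left(Z,f \right)} = -10$
$m{\left(o \right)} = - 10 o$ ($m{\left(o \right)} = o 5 \left(-2 - 0\right) = 5 o \left(-2 + 0\right) = 5 o \left(-2\right) = - 10 o$)
$\left(-137 + m{\left(B{\left(4,-1 \right)} \right)}\right)^{2} = \left(-137 - -100\right)^{2} = \left(-137 + 100\right)^{2} = \left(-37\right)^{2} = 1369$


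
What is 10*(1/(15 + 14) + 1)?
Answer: 300/29 ≈ 10.345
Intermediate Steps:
10*(1/(15 + 14) + 1) = 10*(1/29 + 1) = 10*(30/29) = 300/29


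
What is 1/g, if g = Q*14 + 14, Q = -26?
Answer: -1/350 ≈ -0.0028571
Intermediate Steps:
g = -350 (g = -26*14 + 14 = -364 + 14 = -350)
1/g = 1/(-350) = -1/350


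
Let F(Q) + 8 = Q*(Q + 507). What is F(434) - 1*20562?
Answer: 387824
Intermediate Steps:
F(Q) = -8 + Q*(507 + Q) (F(Q) = -8 + Q*(Q + 507) = -8 + Q*(507 + Q))
F(434) - 1*20562 = (-8 + 434² + 507*434) - 1*20562 = (-8 + 188356 + 220038) - 20562 = 408386 - 20562 = 387824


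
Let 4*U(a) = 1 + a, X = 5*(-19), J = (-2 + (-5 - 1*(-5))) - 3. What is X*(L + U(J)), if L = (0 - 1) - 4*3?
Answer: 1330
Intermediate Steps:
J = -5 (J = (-2 + (-5 + 5)) - 3 = (-2 + 0) - 3 = -2 - 3 = -5)
X = -95
U(a) = ¼ + a/4 (U(a) = (1 + a)/4 = ¼ + a/4)
L = -13 (L = -1 - 12 = -13)
X*(L + U(J)) = -95*(-13 + (¼ + (¼)*(-5))) = -95*(-13 + (¼ - 5/4)) = -95*(-13 - 1) = -95*(-14) = 1330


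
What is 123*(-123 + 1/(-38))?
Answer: -575025/38 ≈ -15132.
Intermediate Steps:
123*(-123 + 1/(-38)) = 123*(-123 - 1/38) = 123*(-4675/38) = -575025/38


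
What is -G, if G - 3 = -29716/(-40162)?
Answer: -75101/20081 ≈ -3.7399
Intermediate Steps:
G = 75101/20081 (G = 3 - 29716/(-40162) = 3 - 29716*(-1/40162) = 3 + 14858/20081 = 75101/20081 ≈ 3.7399)
-G = -1*75101/20081 = -75101/20081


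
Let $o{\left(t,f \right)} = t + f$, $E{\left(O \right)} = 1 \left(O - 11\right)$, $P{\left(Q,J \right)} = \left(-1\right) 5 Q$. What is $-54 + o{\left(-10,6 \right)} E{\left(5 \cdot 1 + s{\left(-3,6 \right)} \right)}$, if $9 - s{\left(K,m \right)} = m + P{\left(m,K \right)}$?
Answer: $-162$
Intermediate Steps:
$P{\left(Q,J \right)} = - 5 Q$
$s{\left(K,m \right)} = 9 + 4 m$ ($s{\left(K,m \right)} = 9 - \left(m - 5 m\right) = 9 - - 4 m = 9 + 4 m$)
$E{\left(O \right)} = -11 + O$ ($E{\left(O \right)} = 1 \left(-11 + O\right) = -11 + O$)
$o{\left(t,f \right)} = f + t$
$-54 + o{\left(-10,6 \right)} E{\left(5 \cdot 1 + s{\left(-3,6 \right)} \right)} = -54 + \left(6 - 10\right) \left(-11 + \left(5 \cdot 1 + \left(9 + 4 \cdot 6\right)\right)\right) = -54 - 4 \left(-11 + \left(5 + \left(9 + 24\right)\right)\right) = -54 - 4 \left(-11 + \left(5 + 33\right)\right) = -54 - 4 \left(-11 + 38\right) = -54 - 108 = -162$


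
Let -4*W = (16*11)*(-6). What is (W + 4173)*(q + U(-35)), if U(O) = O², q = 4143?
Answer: 23817816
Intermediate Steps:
W = 264 (W = -16*11*(-6)/4 = -44*(-6) = -¼*(-1056) = 264)
(W + 4173)*(q + U(-35)) = (264 + 4173)*(4143 + (-35)²) = 4437*(4143 + 1225) = 4437*5368 = 23817816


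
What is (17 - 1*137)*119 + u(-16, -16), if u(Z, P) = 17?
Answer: -14263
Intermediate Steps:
(17 - 1*137)*119 + u(-16, -16) = (17 - 1*137)*119 + 17 = (17 - 137)*119 + 17 = -120*119 + 17 = -14280 + 17 = -14263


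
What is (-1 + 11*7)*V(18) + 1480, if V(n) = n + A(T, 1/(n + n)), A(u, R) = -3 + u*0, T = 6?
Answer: 2620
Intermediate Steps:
A(u, R) = -3 (A(u, R) = -3 + 0 = -3)
V(n) = -3 + n (V(n) = n - 3 = -3 + n)
(-1 + 11*7)*V(18) + 1480 = (-1 + 11*7)*(-3 + 18) + 1480 = (-1 + 77)*15 + 1480 = 76*15 + 1480 = 1140 + 1480 = 2620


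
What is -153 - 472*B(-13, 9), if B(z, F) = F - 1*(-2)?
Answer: -5345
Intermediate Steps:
B(z, F) = 2 + F (B(z, F) = F + 2 = 2 + F)
-153 - 472*B(-13, 9) = -153 - 472*(2 + 9) = -153 - 472*11 = -153 - 5192 = -5345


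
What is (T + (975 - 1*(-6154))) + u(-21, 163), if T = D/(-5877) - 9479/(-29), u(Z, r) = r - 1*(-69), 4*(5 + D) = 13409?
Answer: 1746891101/227244 ≈ 7687.3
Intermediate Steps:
D = 13389/4 (D = -5 + (¼)*13409 = -5 + 13409/4 = 13389/4 ≈ 3347.3)
u(Z, r) = 69 + r (u(Z, r) = r + 69 = 69 + r)
T = 74148017/227244 (T = (13389/4)/(-5877) - 9479/(-29) = (13389/4)*(-1/5877) - 9479*(-1/29) = -4463/7836 + 9479/29 = 74148017/227244 ≈ 326.29)
(T + (975 - 1*(-6154))) + u(-21, 163) = (74148017/227244 + (975 - 1*(-6154))) + (69 + 163) = (74148017/227244 + (975 + 6154)) + 232 = (74148017/227244 + 7129) + 232 = 1694170493/227244 + 232 = 1746891101/227244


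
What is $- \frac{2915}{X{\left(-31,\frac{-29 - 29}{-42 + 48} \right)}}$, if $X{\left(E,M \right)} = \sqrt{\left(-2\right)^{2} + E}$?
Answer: $\frac{2915 i \sqrt{3}}{9} \approx 560.99 i$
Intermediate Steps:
$X{\left(E,M \right)} = \sqrt{4 + E}$
$- \frac{2915}{X{\left(-31,\frac{-29 - 29}{-42 + 48} \right)}} = - \frac{2915}{\sqrt{4 - 31}} = - \frac{2915}{\sqrt{-27}} = - \frac{2915}{3 i \sqrt{3}} = - 2915 \left(- \frac{i \sqrt{3}}{9}\right) = \frac{2915 i \sqrt{3}}{9}$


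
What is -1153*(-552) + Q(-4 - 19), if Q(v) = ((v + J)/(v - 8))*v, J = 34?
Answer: 19730389/31 ≈ 6.3646e+5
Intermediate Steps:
Q(v) = v*(34 + v)/(-8 + v) (Q(v) = ((v + 34)/(v - 8))*v = ((34 + v)/(-8 + v))*v = v*(34 + v)/(-8 + v))
-1153*(-552) + Q(-4 - 19) = -1153*(-552) + (-4 - 19)*(34 + (-4 - 19))/(-8 + (-4 - 19)) = 636456 - 23*(34 - 23)/(-8 - 23) = 636456 - 23*11/(-31) = 636456 - 23*(-1/31)*11 = 636456 + 253/31 = 19730389/31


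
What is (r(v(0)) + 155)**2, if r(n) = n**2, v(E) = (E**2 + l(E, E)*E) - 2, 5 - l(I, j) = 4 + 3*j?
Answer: 25281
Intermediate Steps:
l(I, j) = 1 - 3*j (l(I, j) = 5 - (4 + 3*j) = 5 + (-4 - 3*j) = 1 - 3*j)
v(E) = -2 + E**2 + E*(1 - 3*E) (v(E) = (E**2 + (1 - 3*E)*E) - 2 = (E**2 + E*(1 - 3*E)) - 2 = -2 + E**2 + E*(1 - 3*E))
(r(v(0)) + 155)**2 = ((-2 + 0 - 2*0**2)**2 + 155)**2 = ((-2 + 0 - 2*0)**2 + 155)**2 = ((-2 + 0 + 0)**2 + 155)**2 = ((-2)**2 + 155)**2 = (4 + 155)**2 = 159**2 = 25281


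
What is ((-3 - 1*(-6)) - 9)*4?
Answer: -24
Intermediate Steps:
((-3 - 1*(-6)) - 9)*4 = ((-3 + 6) - 9)*4 = (3 - 9)*4 = -6*4 = -24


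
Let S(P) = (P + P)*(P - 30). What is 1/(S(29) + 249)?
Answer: 1/191 ≈ 0.0052356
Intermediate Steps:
S(P) = 2*P*(-30 + P) (S(P) = (2*P)*(-30 + P) = 2*P*(-30 + P))
1/(S(29) + 249) = 1/(2*29*(-30 + 29) + 249) = 1/(2*29*(-1) + 249) = 1/(-58 + 249) = 1/191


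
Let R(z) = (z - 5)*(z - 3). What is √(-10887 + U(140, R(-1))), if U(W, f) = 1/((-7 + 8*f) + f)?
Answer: I*√475554838/209 ≈ 104.34*I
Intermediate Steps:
R(z) = (-5 + z)*(-3 + z)
U(W, f) = 1/(-7 + 9*f)
√(-10887 + U(140, R(-1))) = √(-10887 + 1/(-7 + 9*(15 + (-1)² - 8*(-1)))) = √(-10887 + 1/(-7 + 9*(15 + 1 + 8))) = √(-10887 + 1/(-7 + 9*24)) = √(-10887 + 1/(-7 + 216)) = √(-10887 + 1/209) = √(-2275382/209) = I*√475554838/209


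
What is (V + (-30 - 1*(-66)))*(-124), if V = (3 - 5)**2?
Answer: -4960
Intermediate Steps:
V = 4 (V = (-2)**2 = 4)
(V + (-30 - 1*(-66)))*(-124) = (4 + (-30 - 1*(-66)))*(-124) = (4 + (-30 + 66))*(-124) = (4 + 36)*(-124) = 40*(-124) = -4960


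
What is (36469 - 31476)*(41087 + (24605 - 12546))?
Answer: 265357978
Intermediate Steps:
(36469 - 31476)*(41087 + (24605 - 12546)) = 4993*(41087 + 12059) = 4993*53146 = 265357978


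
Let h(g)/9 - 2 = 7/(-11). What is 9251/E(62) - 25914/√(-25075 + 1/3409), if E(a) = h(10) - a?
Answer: -101761/547 + 4319*I*√291403617666/14246779 ≈ -186.03 + 163.65*I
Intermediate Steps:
h(g) = 135/11 (h(g) = 18 + 9*(7/(-11)) = 18 + 9*(7*(-1/11)) = 18 + 9*(-7/11) = 18 - 63/11 = 135/11)
E(a) = 135/11 - a
9251/E(62) - 25914/√(-25075 + 1/3409) = 9251/(135/11 - 1*62) - 25914/√(-25075 + 1/3409) = 9251/(135/11 - 62) - 25914/√(-25075 + 1/3409) = 9251/(-547/11) - 25914*(-I*√291403617666/85480674) = 9251*(-11/547) - 25914*(-I*√291403617666/85480674) = -101761/547 - (-4319)*I*√291403617666/14246779 = -101761/547 + 4319*I*√291403617666/14246779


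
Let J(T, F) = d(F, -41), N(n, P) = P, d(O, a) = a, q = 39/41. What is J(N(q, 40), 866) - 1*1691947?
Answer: -1691988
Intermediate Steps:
q = 39/41 (q = 39*(1/41) = 39/41 ≈ 0.95122)
J(T, F) = -41
J(N(q, 40), 866) - 1*1691947 = -41 - 1*1691947 = -41 - 1691947 = -1691988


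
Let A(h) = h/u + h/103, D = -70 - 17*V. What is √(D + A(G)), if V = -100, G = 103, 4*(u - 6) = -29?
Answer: √38715/5 ≈ 39.352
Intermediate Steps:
u = -5/4 (u = 6 + (¼)*(-29) = 6 - 29/4 = -5/4 ≈ -1.2500)
D = 1630 (D = -70 - 17*(-100) = -70 + 1700 = 1630)
A(h) = -407*h/515 (A(h) = h/(-5/4) + h/103 = h*(-⅘) + h*(1/103) = -4*h/5 + h/103 = -407*h/515)
√(D + A(G)) = √(1630 - 407/515*103) = √(1630 - 407/5) = √(7743/5) = √38715/5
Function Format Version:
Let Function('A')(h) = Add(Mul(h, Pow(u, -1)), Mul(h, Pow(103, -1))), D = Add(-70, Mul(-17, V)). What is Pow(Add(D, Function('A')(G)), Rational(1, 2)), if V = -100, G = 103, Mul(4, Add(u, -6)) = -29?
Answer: Mul(Rational(1, 5), Pow(38715, Rational(1, 2))) ≈ 39.352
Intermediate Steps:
u = Rational(-5, 4) (u = Add(6, Mul(Rational(1, 4), -29)) = Add(6, Rational(-29, 4)) = Rational(-5, 4) ≈ -1.2500)
D = 1630 (D = Add(-70, Mul(-17, -100)) = Add(-70, 1700) = 1630)
Function('A')(h) = Mul(Rational(-407, 515), h) (Function('A')(h) = Add(Mul(h, Pow(Rational(-5, 4), -1)), Mul(h, Pow(103, -1))) = Add(Mul(h, Rational(-4, 5)), Mul(h, Rational(1, 103))) = Add(Mul(Rational(-4, 5), h), Mul(Rational(1, 103), h)) = Mul(Rational(-407, 515), h))
Pow(Add(D, Function('A')(G)), Rational(1, 2)) = Pow(Add(1630, Mul(Rational(-407, 515), 103)), Rational(1, 2)) = Pow(Add(1630, Rational(-407, 5)), Rational(1, 2)) = Pow(Rational(7743, 5), Rational(1, 2)) = Mul(Rational(1, 5), Pow(38715, Rational(1, 2)))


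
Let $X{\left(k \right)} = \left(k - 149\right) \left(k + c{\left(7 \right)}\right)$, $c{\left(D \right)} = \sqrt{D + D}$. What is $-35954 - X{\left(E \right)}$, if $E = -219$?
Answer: $-116546 + 368 \sqrt{14} \approx -1.1517 \cdot 10^{5}$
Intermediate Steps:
$c{\left(D \right)} = \sqrt{2} \sqrt{D}$ ($c{\left(D \right)} = \sqrt{2 D} = \sqrt{2} \sqrt{D}$)
$X{\left(k \right)} = \left(-149 + k\right) \left(k + \sqrt{14}\right)$ ($X{\left(k \right)} = \left(k - 149\right) \left(k + \sqrt{2} \sqrt{7}\right) = \left(-149 + k\right) \left(k + \sqrt{14}\right)$)
$-35954 - X{\left(E \right)} = -35954 - \left(\left(-219\right)^{2} - -32631 - 149 \sqrt{14} - 219 \sqrt{14}\right) = -35954 - \left(47961 + 32631 - 149 \sqrt{14} - 219 \sqrt{14}\right) = -35954 - \left(80592 - 368 \sqrt{14}\right) = -116546 + 368 \sqrt{14}$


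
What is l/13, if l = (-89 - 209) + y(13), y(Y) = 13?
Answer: -285/13 ≈ -21.923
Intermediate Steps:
l = -285 (l = (-89 - 209) + 13 = -298 + 13 = -285)
l/13 = -285/13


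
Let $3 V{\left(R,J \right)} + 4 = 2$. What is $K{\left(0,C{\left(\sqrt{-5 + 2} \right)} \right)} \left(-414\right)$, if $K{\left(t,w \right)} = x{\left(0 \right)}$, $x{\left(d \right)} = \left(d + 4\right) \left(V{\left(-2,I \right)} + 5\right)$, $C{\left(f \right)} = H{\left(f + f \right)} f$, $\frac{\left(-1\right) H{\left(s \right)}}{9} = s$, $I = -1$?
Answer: $-7176$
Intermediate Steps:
$V{\left(R,J \right)} = - \frac{2}{3}$ ($V{\left(R,J \right)} = - \frac{4}{3} + \frac{1}{3} \cdot 2 = - \frac{4}{3} + \frac{2}{3} = - \frac{2}{3}$)
$H{\left(s \right)} = - 9 s$
$C{\left(f \right)} = - 18 f^{2}$ ($C{\left(f \right)} = - 9 \left(f + f\right) f = - 9 \cdot 2 f f = - 18 f f = - 18 f^{2}$)
$x{\left(d \right)} = \frac{52}{3} + \frac{13 d}{3}$ ($x{\left(d \right)} = \left(d + 4\right) \left(- \frac{2}{3} + 5\right) = \left(4 + d\right) \frac{13}{3} = \frac{52}{3} + \frac{13 d}{3}$)
$K{\left(t,w \right)} = \frac{52}{3}$ ($K{\left(t,w \right)} = \frac{52}{3} + \frac{13}{3} \cdot 0 = \frac{52}{3} + 0 = \frac{52}{3}$)
$K{\left(0,C{\left(\sqrt{-5 + 2} \right)} \right)} \left(-414\right) = \frac{52}{3} \left(-414\right) = -7176$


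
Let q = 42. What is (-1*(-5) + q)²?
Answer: 2209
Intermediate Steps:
(-1*(-5) + q)² = (-1*(-5) + 42)² = (5 + 42)² = 47² = 2209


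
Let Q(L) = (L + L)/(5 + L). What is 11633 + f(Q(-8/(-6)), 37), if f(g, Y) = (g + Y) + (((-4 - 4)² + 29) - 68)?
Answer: 222213/19 ≈ 11695.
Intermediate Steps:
Q(L) = 2*L/(5 + L) (Q(L) = (2*L)/(5 + L) = 2*L/(5 + L))
f(g, Y) = 25 + Y + g (f(g, Y) = (Y + g) + (((-8)² + 29) - 68) = (Y + g) + ((64 + 29) - 68) = (Y + g) + (93 - 68) = (Y + g) + 25 = 25 + Y + g)
11633 + f(Q(-8/(-6)), 37) = 11633 + (25 + 37 + 2*(-8/(-6))/(5 - 8/(-6))) = 11633 + (25 + 37 + 2*(-8*(-⅙))/(5 - 8*(-⅙))) = 11633 + (25 + 37 + 2*(4/3)/(5 + 4/3)) = 11633 + (25 + 37 + 2*(4/3)/(19/3)) = 11633 + (25 + 37 + 2*(4/3)*(3/19)) = 11633 + (25 + 37 + 8/19) = 11633 + 1186/19 = 222213/19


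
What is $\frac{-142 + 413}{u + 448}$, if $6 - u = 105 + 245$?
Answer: $\frac{271}{104} \approx 2.6058$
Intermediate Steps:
$u = -344$ ($u = 6 - \left(105 + 245\right) = 6 - 350 = -344$)
$\frac{-142 + 413}{u + 448} = \frac{-142 + 413}{-344 + 448} = \frac{271}{104}$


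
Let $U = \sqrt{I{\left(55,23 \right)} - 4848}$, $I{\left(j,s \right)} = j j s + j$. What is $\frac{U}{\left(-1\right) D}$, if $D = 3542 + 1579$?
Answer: $- \frac{\sqrt{7198}}{1707} \approx -0.049702$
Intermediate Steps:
$D = 5121$
$I{\left(j,s \right)} = j + s j^{2}$ ($I{\left(j,s \right)} = j^{2} s + j = s j^{2} + j = j + s j^{2}$)
$U = 3 \sqrt{7198}$ ($U = \sqrt{55 \left(1 + 55 \cdot 23\right) - 4848} = \sqrt{55 \left(1 + 1265\right) - 4848} = \sqrt{55 \cdot 1266 - 4848} = \sqrt{69630 - 4848} = \sqrt{64782} = 3 \sqrt{7198} \approx 254.52$)
$\frac{U}{\left(-1\right) D} = \frac{3 \sqrt{7198}}{\left(-1\right) 5121} = \frac{3 \sqrt{7198}}{-5121} = 3 \sqrt{7198} \left(- \frac{1}{5121}\right) = - \frac{\sqrt{7198}}{1707}$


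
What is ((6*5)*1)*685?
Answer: 20550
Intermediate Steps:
((6*5)*1)*685 = (30*1)*685 = 30*685 = 20550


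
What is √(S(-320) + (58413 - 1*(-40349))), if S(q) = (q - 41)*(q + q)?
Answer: √329802 ≈ 574.28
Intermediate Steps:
S(q) = 2*q*(-41 + q) (S(q) = (-41 + q)*(2*q) = 2*q*(-41 + q))
√(S(-320) + (58413 - 1*(-40349))) = √(2*(-320)*(-41 - 320) + (58413 - 1*(-40349))) = √(2*(-320)*(-361) + (58413 + 40349)) = √(231040 + 98762) = √329802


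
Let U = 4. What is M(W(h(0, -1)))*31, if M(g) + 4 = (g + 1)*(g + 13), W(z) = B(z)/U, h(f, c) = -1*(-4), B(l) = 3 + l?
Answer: 18135/16 ≈ 1133.4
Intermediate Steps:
h(f, c) = 4
W(z) = ¾ + z/4 (W(z) = (3 + z)/4 = (3 + z)*(¼) = ¾ + z/4)
M(g) = -4 + (1 + g)*(13 + g) (M(g) = -4 + (g + 1)*(g + 13) = -4 + (1 + g)*(13 + g))
M(W(h(0, -1)))*31 = (9 + (¾ + (¼)*4)² + 14*(¾ + (¼)*4))*31 = (9 + (¾ + 1)² + 14*(¾ + 1))*31 = (9 + (7/4)² + 14*(7/4))*31 = (9 + 49/16 + 49/2)*31 = (585/16)*31 = 18135/16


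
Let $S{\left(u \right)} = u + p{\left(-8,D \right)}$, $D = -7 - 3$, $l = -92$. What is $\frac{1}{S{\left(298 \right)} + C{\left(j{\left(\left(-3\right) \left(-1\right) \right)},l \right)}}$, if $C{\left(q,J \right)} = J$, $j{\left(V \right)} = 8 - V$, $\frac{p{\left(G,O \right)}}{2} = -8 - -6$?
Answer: $\frac{1}{202} \approx 0.0049505$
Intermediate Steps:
$D = -10$
$p{\left(G,O \right)} = -4$ ($p{\left(G,O \right)} = 2 \left(-8 - -6\right) = 2 \left(-8 + 6\right) = 2 \left(-2\right) = -4$)
$S{\left(u \right)} = -4 + u$ ($S{\left(u \right)} = u - 4 = -4 + u$)
$\frac{1}{S{\left(298 \right)} + C{\left(j{\left(\left(-3\right) \left(-1\right) \right)},l \right)}} = \frac{1}{\left(-4 + 298\right) - 92} = \frac{1}{294 - 92} = \frac{1}{202}$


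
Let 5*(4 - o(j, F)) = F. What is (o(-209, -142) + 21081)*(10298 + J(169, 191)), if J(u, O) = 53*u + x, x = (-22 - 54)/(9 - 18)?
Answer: 6100752119/15 ≈ 4.0672e+8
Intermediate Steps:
x = 76/9 (x = -76/(-9) = -76*(-⅑) = 76/9 ≈ 8.4444)
o(j, F) = 4 - F/5
J(u, O) = 76/9 + 53*u (J(u, O) = 53*u + 76/9 = 76/9 + 53*u)
(o(-209, -142) + 21081)*(10298 + J(169, 191)) = ((4 - ⅕*(-142)) + 21081)*(10298 + (76/9 + 53*169)) = ((4 + 142/5) + 21081)*(10298 + (76/9 + 8957)) = (162/5 + 21081)*(10298 + 80689/9) = (105567/5)*(173371/9) = 6100752119/15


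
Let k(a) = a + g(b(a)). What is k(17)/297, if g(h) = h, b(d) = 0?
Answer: 17/297 ≈ 0.057239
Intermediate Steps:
k(a) = a (k(a) = a + 0 = a)
k(17)/297 = 17/297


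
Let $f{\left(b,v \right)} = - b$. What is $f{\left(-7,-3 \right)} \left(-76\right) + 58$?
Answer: $-474$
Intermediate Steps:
$f{\left(-7,-3 \right)} \left(-76\right) + 58 = \left(-1\right) \left(-7\right) \left(-76\right) + 58 = 7 \left(-76\right) + 58 = -532 + 58 = -474$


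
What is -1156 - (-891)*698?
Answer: 620762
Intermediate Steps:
-1156 - (-891)*698 = -1156 - 891*(-698) = -1156 + 621918 = 620762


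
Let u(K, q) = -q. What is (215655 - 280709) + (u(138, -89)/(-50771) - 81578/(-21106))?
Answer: -34852976099500/535786363 ≈ -65050.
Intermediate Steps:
(215655 - 280709) + (u(138, -89)/(-50771) - 81578/(-21106)) = (215655 - 280709) + (-1*(-89)/(-50771) - 81578/(-21106)) = -65054 + (89*(-1/50771) - 81578*(-1/21106)) = -65054 + (-89/50771 + 40789/10553) = -65054 + 2069959102/535786363 = -34852976099500/535786363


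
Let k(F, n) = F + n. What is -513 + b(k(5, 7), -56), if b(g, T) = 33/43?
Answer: -22026/43 ≈ -512.23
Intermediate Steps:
b(g, T) = 33/43 (b(g, T) = 33*(1/43) = 33/43)
-513 + b(k(5, 7), -56) = -513 + 33/43 = -22026/43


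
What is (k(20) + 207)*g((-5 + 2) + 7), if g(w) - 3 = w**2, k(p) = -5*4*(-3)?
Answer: 5073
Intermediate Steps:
k(p) = 60 (k(p) = -20*(-3) = 60)
g(w) = 3 + w**2
(k(20) + 207)*g((-5 + 2) + 7) = (60 + 207)*(3 + ((-5 + 2) + 7)**2) = 267*(3 + (-3 + 7)**2) = 267*(3 + 4**2) = 267*(3 + 16) = 267*19 = 5073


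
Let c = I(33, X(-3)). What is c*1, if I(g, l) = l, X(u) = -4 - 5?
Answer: -9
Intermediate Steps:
X(u) = -9
c = -9
c*1 = -9*1 = -9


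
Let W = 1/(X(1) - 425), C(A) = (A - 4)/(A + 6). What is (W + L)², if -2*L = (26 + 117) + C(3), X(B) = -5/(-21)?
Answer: 32898816591001/6444878400 ≈ 5104.6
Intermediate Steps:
X(B) = 5/21 (X(B) = -5*(-1/21) = 5/21)
C(A) = (-4 + A)/(6 + A)
L = -643/9 (L = -((26 + 117) + (-4 + 3)/(6 + 3))/2 = -(143 - 1/9)/2 = -(143 + (⅑)*(-1))/2 = -(143 - ⅑)/2 = -½*1286/9 = -643/9 ≈ -71.444)
W = -21/8920 (W = 1/(5/21 - 425) = 1/(-8920/21) = -21/8920 ≈ -0.0023543)
(W + L)² = (-21/8920 - 643/9)² = (-5735749/80280)² = 32898816591001/6444878400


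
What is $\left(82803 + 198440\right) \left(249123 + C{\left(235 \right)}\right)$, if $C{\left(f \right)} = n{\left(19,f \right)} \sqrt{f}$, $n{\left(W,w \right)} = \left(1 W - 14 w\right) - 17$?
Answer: $70064099889 - 924726984 \sqrt{235} \approx 5.5888 \cdot 10^{10}$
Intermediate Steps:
$n{\left(W,w \right)} = -17 + W - 14 w$ ($n{\left(W,w \right)} = \left(W - 14 w\right) - 17 = -17 + W - 14 w$)
$C{\left(f \right)} = \sqrt{f} \left(2 - 14 f\right)$ ($C{\left(f \right)} = \left(-17 + 19 - 14 f\right) \sqrt{f} = \left(2 - 14 f\right) \sqrt{f} = \sqrt{f} \left(2 - 14 f\right)$)
$\left(82803 + 198440\right) \left(249123 + C{\left(235 \right)}\right) = \left(82803 + 198440\right) \left(249123 + \sqrt{235} \left(2 - 3290\right)\right) = 281243 \left(249123 + \sqrt{235} \left(2 - 3290\right)\right) = 281243 \left(249123 + \sqrt{235} \left(-3288\right)\right) = 281243 \left(249123 - 3288 \sqrt{235}\right) = 70064099889 - 924726984 \sqrt{235}$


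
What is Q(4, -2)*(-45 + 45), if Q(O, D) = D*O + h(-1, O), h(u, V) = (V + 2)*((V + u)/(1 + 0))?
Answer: 0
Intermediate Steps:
h(u, V) = (2 + V)*(V + u) (h(u, V) = (2 + V)*((V + u)/1) = (2 + V)*((V + u)*1) = (2 + V)*(V + u))
Q(O, D) = -2 + O + O² + D*O (Q(O, D) = D*O + (O² + 2*O + 2*(-1) + O*(-1)) = D*O + (O² + 2*O - 2 - O) = D*O + (-2 + O + O²) = -2 + O + O² + D*O)
Q(4, -2)*(-45 + 45) = (-2 + 4 + 4² - 2*4)*(-45 + 45) = (-2 + 4 + 16 - 8)*0 = 10*0 = 0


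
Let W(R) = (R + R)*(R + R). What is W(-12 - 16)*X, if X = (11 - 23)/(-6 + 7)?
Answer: -37632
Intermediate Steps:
X = -12 (X = -12/1 = -12*1 = -12)
W(R) = 4*R² (W(R) = (2*R)*(2*R) = 4*R²)
W(-12 - 16)*X = (4*(-12 - 16)²)*(-12) = (4*(-28)²)*(-12) = (4*784)*(-12) = 3136*(-12) = -37632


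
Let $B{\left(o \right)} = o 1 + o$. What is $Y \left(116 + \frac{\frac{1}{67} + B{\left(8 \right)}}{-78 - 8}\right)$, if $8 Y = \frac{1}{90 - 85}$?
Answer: $\frac{667319}{230480} \approx 2.8953$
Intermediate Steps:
$B{\left(o \right)} = 2 o$ ($B{\left(o \right)} = o + o = 2 o$)
$Y = \frac{1}{40}$ ($Y = \frac{1}{8 \left(90 - 85\right)} = \frac{1}{8 \cdot 5} = \frac{1}{8} \cdot \frac{1}{5} = \frac{1}{40} \approx 0.025$)
$Y \left(116 + \frac{\frac{1}{67} + B{\left(8 \right)}}{-78 - 8}\right) = \frac{116 + \frac{\frac{1}{67} + 2 \cdot 8}{-78 - 8}}{40} = \frac{116 + \frac{\frac{1}{67} + 16}{-86}}{40} = \frac{116 + \frac{1073}{67} \left(- \frac{1}{86}\right)}{40} = \frac{116 - \frac{1073}{5762}}{40} = \frac{1}{40} \cdot \frac{667319}{5762} = \frac{667319}{230480}$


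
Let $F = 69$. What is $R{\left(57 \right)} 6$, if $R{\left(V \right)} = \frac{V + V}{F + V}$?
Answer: $\frac{38}{7} \approx 5.4286$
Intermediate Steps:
$R{\left(V \right)} = \frac{2 V}{69 + V}$ ($R{\left(V \right)} = \frac{V + V}{69 + V} = \frac{2 V}{69 + V}$)
$R{\left(57 \right)} 6 = 2 \cdot 57 \frac{1}{69 + 57} \cdot 6 = 2 \cdot 57 \cdot \frac{1}{126} \cdot 6 = \frac{19}{21} \cdot 6 = \frac{38}{7}$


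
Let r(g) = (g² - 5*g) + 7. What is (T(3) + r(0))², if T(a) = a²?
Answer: 256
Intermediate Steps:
r(g) = 7 + g² - 5*g
(T(3) + r(0))² = (3² + (7 + 0² - 5*0))² = (9 + (7 + 0 + 0))² = (9 + 7)² = 16² = 256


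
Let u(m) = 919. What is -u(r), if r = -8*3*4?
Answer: -919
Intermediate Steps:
r = -96 (r = -24*4 = -96)
-u(r) = -1*919 = -919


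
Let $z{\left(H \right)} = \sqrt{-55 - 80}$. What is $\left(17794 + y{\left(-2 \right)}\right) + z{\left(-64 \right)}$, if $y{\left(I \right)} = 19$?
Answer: $17813 + 3 i \sqrt{15} \approx 17813.0 + 11.619 i$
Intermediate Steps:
$z{\left(H \right)} = 3 i \sqrt{15}$ ($z{\left(H \right)} = \sqrt{-135} = 3 i \sqrt{15}$)
$\left(17794 + y{\left(-2 \right)}\right) + z{\left(-64 \right)} = \left(17794 + 19\right) + 3 i \sqrt{15} = 17813 + 3 i \sqrt{15}$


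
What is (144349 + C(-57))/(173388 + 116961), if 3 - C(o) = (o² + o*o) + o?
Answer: 137911/290349 ≈ 0.47498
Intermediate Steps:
C(o) = 3 - o - 2*o² (C(o) = 3 - ((o² + o*o) + o) = 3 - ((o² + o²) + o) = 3 - (2*o² + o) = 3 - (o + 2*o²) = 3 + (-o - 2*o²) = 3 - o - 2*o²)
(144349 + C(-57))/(173388 + 116961) = (144349 + (3 - 1*(-57) - 2*(-57)²))/(173388 + 116961) = (144349 + (3 + 57 - 2*3249))/290349 = (144349 + (3 + 57 - 6498))*(1/290349) = (144349 - 6438)*(1/290349) = 137911*(1/290349) = 137911/290349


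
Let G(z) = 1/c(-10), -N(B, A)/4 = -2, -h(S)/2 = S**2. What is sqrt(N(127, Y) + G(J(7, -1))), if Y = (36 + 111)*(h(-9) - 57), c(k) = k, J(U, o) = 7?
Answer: sqrt(790)/10 ≈ 2.8107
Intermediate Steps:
h(S) = -2*S**2
Y = -32193 (Y = (36 + 111)*(-2*(-9)**2 - 57) = 147*(-2*81 - 57) = 147*(-162 - 57) = 147*(-219) = -32193)
N(B, A) = 8 (N(B, A) = -4*(-2) = 8)
G(z) = -1/10 (G(z) = 1/(-10) = -1/10)
sqrt(N(127, Y) + G(J(7, -1))) = sqrt(8 - 1/10) = sqrt(79/10) = sqrt(790)/10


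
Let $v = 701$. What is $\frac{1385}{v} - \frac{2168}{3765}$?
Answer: $\frac{3694757}{2639265} \approx 1.3999$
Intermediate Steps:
$\frac{1385}{v} - \frac{2168}{3765} = \frac{1385}{701} - \frac{2168}{3765} = \frac{3694757}{2639265}$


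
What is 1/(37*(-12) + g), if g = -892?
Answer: -1/1336 ≈ -0.00074850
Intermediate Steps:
1/(37*(-12) + g) = 1/(37*(-12) - 892) = 1/(-444 - 892) = 1/(-1336) = -1/1336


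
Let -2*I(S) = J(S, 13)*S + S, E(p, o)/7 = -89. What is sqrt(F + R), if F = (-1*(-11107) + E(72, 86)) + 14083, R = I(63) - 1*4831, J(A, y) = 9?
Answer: sqrt(19421) ≈ 139.36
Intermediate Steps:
E(p, o) = -623 (E(p, o) = 7*(-89) = -623)
I(S) = -5*S (I(S) = -(9*S + S)/2 = -5*S)
R = -5146 (R = -5*63 - 1*4831 = -315 - 4831 = -5146)
F = 24567 (F = (-1*(-11107) - 623) + 14083 = (11107 - 623) + 14083 = 10484 + 14083 = 24567)
sqrt(F + R) = sqrt(24567 - 5146) = sqrt(19421)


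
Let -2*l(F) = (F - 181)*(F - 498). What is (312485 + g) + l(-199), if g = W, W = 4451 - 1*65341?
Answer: 119165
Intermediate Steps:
l(F) = -(-498 + F)*(-181 + F)/2 (l(F) = -(F - 181)*(F - 498)/2 = -(-181 + F)*(-498 + F)/2 = -(-498 + F)*(-181 + F)/2)
W = -60890 (W = 4451 - 65341 = -60890)
g = -60890
(312485 + g) + l(-199) = (312485 - 60890) + (-45069 - ½*(-199)² + (679/2)*(-199)) = 251595 + (-45069 - ½*39601 - 135121/2) = 251595 + (-45069 - 39601/2 - 135121/2) = 251595 - 132430 = 119165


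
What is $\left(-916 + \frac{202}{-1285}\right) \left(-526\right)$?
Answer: $\frac{619239812}{1285} \approx 4.819 \cdot 10^{5}$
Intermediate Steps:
$\left(-916 + \frac{202}{-1285}\right) \left(-526\right) = \left(-916 + 202 \left(- \frac{1}{1285}\right)\right) \left(-526\right) = \left(-916 - \frac{202}{1285}\right) \left(-526\right) = \left(- \frac{1177262}{1285}\right) \left(-526\right) = \frac{619239812}{1285}$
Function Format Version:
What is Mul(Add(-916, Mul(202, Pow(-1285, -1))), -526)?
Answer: Rational(619239812, 1285) ≈ 4.8190e+5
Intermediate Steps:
Mul(Add(-916, Mul(202, Pow(-1285, -1))), -526) = Mul(Add(-916, Mul(202, Rational(-1, 1285))), -526) = Mul(Add(-916, Rational(-202, 1285)), -526) = Mul(Rational(-1177262, 1285), -526) = Rational(619239812, 1285)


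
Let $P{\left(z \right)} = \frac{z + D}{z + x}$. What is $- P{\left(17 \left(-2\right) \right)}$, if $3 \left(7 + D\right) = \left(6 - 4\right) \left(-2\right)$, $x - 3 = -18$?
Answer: $- \frac{127}{147} \approx -0.86395$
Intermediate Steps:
$x = -15$ ($x = 3 - 18 = -15$)
$D = - \frac{25}{3}$ ($D = -7 + \frac{\left(6 - 4\right) \left(-2\right)}{3} = -7 + \frac{2 \left(-2\right)}{3} = -7 + \frac{1}{3} \left(-4\right) = -7 - \frac{4}{3} = - \frac{25}{3} \approx -8.3333$)
$P{\left(z \right)} = \frac{- \frac{25}{3} + z}{-15 + z}$ ($P{\left(z \right)} = \frac{z - \frac{25}{3}}{z - 15} = \frac{- \frac{25}{3} + z}{-15 + z}$)
$- P{\left(17 \left(-2\right) \right)} = - \frac{- \frac{25}{3} + 17 \left(-2\right)}{-15 + 17 \left(-2\right)} = - \frac{- \frac{25}{3} - 34}{-15 - 34} = - \frac{-127}{\left(-49\right) 3} = - \frac{\left(-1\right) \left(-127\right)}{49 \cdot 3} = \left(-1\right) \frac{127}{147} = - \frac{127}{147}$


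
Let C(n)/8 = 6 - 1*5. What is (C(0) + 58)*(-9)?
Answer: -594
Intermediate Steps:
C(n) = 8 (C(n) = 8*(6 - 1*5) = 8*(6 - 5) = 8*1 = 8)
(C(0) + 58)*(-9) = (8 + 58)*(-9) = 66*(-9) = -594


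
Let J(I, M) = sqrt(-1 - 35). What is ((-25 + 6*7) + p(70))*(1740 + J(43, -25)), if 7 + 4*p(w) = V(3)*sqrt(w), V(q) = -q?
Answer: 3*(61 - 3*sqrt(70))*(290 + I)/2 ≈ 15617.0 + 53.85*I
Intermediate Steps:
p(w) = -7/4 - 3*sqrt(w)/4 (p(w) = -7/4 + ((-1*3)*sqrt(w))/4 = -7/4 + (-3*sqrt(w))/4 = -7/4 - 3*sqrt(w)/4)
J(I, M) = 6*I (J(I, M) = sqrt(-36) = 6*I)
((-25 + 6*7) + p(70))*(1740 + J(43, -25)) = ((-25 + 6*7) + (-7/4 - 3*sqrt(70)/4))*(1740 + 6*I) = ((-25 + 42) + (-7/4 - 3*sqrt(70)/4))*(1740 + 6*I) = (17 + (-7/4 - 3*sqrt(70)/4))*(1740 + 6*I) = (61/4 - 3*sqrt(70)/4)*(1740 + 6*I) = (1740 + 6*I)*(61/4 - 3*sqrt(70)/4)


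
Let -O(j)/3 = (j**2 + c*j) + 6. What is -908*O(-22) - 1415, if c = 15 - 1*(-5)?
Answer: 134785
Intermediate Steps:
c = 20 (c = 15 + 5 = 20)
O(j) = -18 - 60*j - 3*j**2 (O(j) = -3*((j**2 + 20*j) + 6) = -3*(6 + j**2 + 20*j) = -18 - 60*j - 3*j**2)
-908*O(-22) - 1415 = -908*(-18 - 60*(-22) - 3*(-22)**2) - 1415 = -908*(-18 + 1320 - 3*484) - 1415 = -908*(-18 + 1320 - 1452) - 1415 = -908*(-150) - 1415 = 136200 - 1415 = 134785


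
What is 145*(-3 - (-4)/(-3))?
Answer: -1885/3 ≈ -628.33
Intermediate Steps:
145*(-3 - (-4)/(-3)) = 145*(-3 - (-4)*(-1)/3) = 145*(-3 - 1*4/3) = 145*(-3 - 4/3) = 145*(-13/3) = -1885/3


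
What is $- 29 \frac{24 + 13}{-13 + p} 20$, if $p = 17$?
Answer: $-5365$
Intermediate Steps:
$- 29 \frac{24 + 13}{-13 + p} 20 = - 29 \frac{24 + 13}{-13 + 17} \cdot 20 = - 29 \cdot \frac{37}{4} \cdot 20 = - 29 \cdot 37 \cdot \frac{1}{4} \cdot 20 = \left(-29\right) \frac{37}{4} \cdot 20 = \left(- \frac{1073}{4}\right) 20 = -5365$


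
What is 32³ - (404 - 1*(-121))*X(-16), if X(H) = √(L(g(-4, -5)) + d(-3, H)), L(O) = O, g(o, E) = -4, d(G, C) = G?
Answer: 32768 - 525*I*√7 ≈ 32768.0 - 1389.0*I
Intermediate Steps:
X(H) = I*√7 (X(H) = √(-4 - 3) = √(-7) = I*√7)
32³ - (404 - 1*(-121))*X(-16) = 32³ - (404 - 1*(-121))*I*√7 = 32768 - (404 + 121)*I*√7 = 32768 - 525*I*√7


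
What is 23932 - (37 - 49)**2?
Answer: 23788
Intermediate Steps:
23932 - (37 - 49)**2 = 23932 - 1*(-12)**2 = 23932 - 1*144 = 23932 - 144 = 23788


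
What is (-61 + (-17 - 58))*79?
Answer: -10744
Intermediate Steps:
(-61 + (-17 - 58))*79 = (-61 - 75)*79 = -136*79 = -10744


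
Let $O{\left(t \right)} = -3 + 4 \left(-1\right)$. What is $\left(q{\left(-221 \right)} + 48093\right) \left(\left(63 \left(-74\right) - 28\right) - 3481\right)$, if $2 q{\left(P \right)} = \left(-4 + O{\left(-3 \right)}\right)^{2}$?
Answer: $- \frac{786924497}{2} \approx -3.9346 \cdot 10^{8}$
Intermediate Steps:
$O{\left(t \right)} = -7$ ($O{\left(t \right)} = -3 - 4 = -7$)
$q{\left(P \right)} = \frac{121}{2}$ ($q{\left(P \right)} = \frac{\left(-4 - 7\right)^{2}}{2} = \frac{\left(-11\right)^{2}}{2} = \frac{1}{2} \cdot 121 = \frac{121}{2}$)
$\left(q{\left(-221 \right)} + 48093\right) \left(\left(63 \left(-74\right) - 28\right) - 3481\right) = \left(\frac{121}{2} + 48093\right) \left(\left(63 \left(-74\right) - 28\right) - 3481\right) = \frac{96307 \left(\left(-4662 - 28\right) - 3481\right)}{2} = \frac{96307 \left(-4690 - 3481\right)}{2} = \frac{96307}{2} \left(-8171\right) = - \frac{786924497}{2}$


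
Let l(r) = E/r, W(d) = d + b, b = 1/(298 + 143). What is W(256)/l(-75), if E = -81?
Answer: 2822425/11907 ≈ 237.04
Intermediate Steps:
b = 1/441 ≈ 0.0022676
W(d) = 1/441 + d (W(d) = d + 1/441 = 1/441 + d)
l(r) = -81/r
W(256)/l(-75) = (1/441 + 256)/((-81/(-75))) = 112897/(441*((-81*(-1/75)))) = 112897/(441*(27/25)) = (112897/441)*(25/27) = 2822425/11907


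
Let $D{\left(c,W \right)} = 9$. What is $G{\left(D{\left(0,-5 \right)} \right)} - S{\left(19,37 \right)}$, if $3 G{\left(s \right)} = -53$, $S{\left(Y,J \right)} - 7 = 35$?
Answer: $- \frac{179}{3} \approx -59.667$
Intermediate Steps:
$S{\left(Y,J \right)} = 42$ ($S{\left(Y,J \right)} = 7 + 35 = 42$)
$G{\left(s \right)} = - \frac{53}{3}$ ($G{\left(s \right)} = \frac{1}{3} \left(-53\right) = - \frac{53}{3}$)
$G{\left(D{\left(0,-5 \right)} \right)} - S{\left(19,37 \right)} = - \frac{53}{3} - 42 = - \frac{179}{3}$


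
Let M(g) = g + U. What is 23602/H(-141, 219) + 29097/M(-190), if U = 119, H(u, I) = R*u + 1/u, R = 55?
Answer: -16026284427/38817688 ≈ -412.86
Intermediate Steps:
H(u, I) = 1/u + 55*u (H(u, I) = 55*u + 1/u = 1/u + 55*u)
M(g) = 119 + g (M(g) = g + 119 = 119 + g)
23602/H(-141, 219) + 29097/M(-190) = 23602/(1/(-141) + 55*(-141)) + 29097/(119 - 190) = 23602/(-1/141 - 7755) + 29097/(-71) = 23602/(-1093456/141) + 29097*(-1/71) = 23602*(-141/1093456) - 29097/71 = -1663941/546728 - 29097/71 = -16026284427/38817688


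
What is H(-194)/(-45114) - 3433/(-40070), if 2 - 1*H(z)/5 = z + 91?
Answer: 11153301/150643165 ≈ 0.074038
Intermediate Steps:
H(z) = -445 - 5*z (H(z) = 10 - 5*(z + 91) = 10 - 5*(91 + z) = 10 + (-455 - 5*z) = -445 - 5*z)
H(-194)/(-45114) - 3433/(-40070) = (-445 - 5*(-194))/(-45114) - 3433/(-40070) = (-445 + 970)*(-1/45114) - 3433*(-1/40070) = 525*(-1/45114) + 3433/40070 = -175/15038 + 3433/40070 = 11153301/150643165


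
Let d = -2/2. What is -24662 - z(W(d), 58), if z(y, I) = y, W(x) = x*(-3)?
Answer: -24665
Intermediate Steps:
d = -1 (d = -2*1/2 = -1)
W(x) = -3*x
-24662 - z(W(d), 58) = -24662 - (-3)*(-1) = -24662 - 1*3 = -24662 - 3 = -24665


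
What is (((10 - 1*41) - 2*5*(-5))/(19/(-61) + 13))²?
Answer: 1343281/599076 ≈ 2.2423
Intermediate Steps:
(((10 - 1*41) - 2*5*(-5))/(19/(-61) + 13))² = (((10 - 41) - 10*(-5))/(19*(-1/61) + 13))² = ((-31 + 50)/(-19/61 + 13))² = (19/(774/61))² = (19*(61/774))² = (1159/774)² = 1343281/599076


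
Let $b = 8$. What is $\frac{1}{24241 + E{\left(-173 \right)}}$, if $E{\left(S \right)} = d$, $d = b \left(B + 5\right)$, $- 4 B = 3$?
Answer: $\frac{1}{24275} \approx 4.1195 \cdot 10^{-5}$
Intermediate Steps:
$B = - \frac{3}{4}$ ($B = \left(- \frac{1}{4}\right) 3 = - \frac{3}{4} \approx -0.75$)
$d = 34$ ($d = 8 \left(- \frac{3}{4} + 5\right) = 8 \cdot \frac{17}{4} = 34$)
$E{\left(S \right)} = 34$
$\frac{1}{24241 + E{\left(-173 \right)}} = \frac{1}{24241 + 34} = \frac{1}{24275}$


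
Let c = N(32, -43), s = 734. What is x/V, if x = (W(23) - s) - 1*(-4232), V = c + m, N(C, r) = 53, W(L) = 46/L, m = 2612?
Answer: 700/533 ≈ 1.3133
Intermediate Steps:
c = 53
V = 2665 (V = 53 + 2612 = 2665)
x = 3500 (x = (46/23 - 1*734) - 1*(-4232) = (46*(1/23) - 734) + 4232 = (2 - 734) + 4232 = -732 + 4232 = 3500)
x/V = 3500/2665 = 3500*(1/2665) = 700/533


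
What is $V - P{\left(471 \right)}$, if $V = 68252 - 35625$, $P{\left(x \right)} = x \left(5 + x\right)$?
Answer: $-191569$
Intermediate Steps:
$V = 32627$
$V - P{\left(471 \right)} = 32627 - 471 \left(5 + 471\right) = 32627 - 471 \cdot 476 = 32627 - 224196 = -191569$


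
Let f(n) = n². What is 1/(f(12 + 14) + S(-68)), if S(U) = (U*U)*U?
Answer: -1/313756 ≈ -3.1872e-6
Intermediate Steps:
S(U) = U³ (S(U) = U²*U = U³)
1/(f(12 + 14) + S(-68)) = 1/((12 + 14)² + (-68)³) = 1/(26² - 314432) = 1/(676 - 314432) = 1/(-313756) = -1/313756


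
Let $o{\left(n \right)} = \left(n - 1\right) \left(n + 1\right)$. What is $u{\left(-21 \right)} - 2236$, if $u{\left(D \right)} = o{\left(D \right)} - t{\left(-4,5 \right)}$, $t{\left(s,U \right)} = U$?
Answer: $-1801$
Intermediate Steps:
$o{\left(n \right)} = \left(1 + n\right) \left(-1 + n\right)$ ($o{\left(n \right)} = \left(-1 + n\right) \left(1 + n\right) = \left(1 + n\right) \left(-1 + n\right)$)
$u{\left(D \right)} = -6 + D^{2}$ ($u{\left(D \right)} = \left(-1 + D^{2}\right) - 5 = -6 + D^{2}$)
$u{\left(-21 \right)} - 2236 = \left(-6 + \left(-21\right)^{2}\right) - 2236 = \left(-6 + 441\right) - 2236 = 435 - 2236 = -1801$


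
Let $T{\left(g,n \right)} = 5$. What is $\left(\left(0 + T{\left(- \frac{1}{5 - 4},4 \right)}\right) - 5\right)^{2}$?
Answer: $0$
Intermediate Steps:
$\left(\left(0 + T{\left(- \frac{1}{5 - 4},4 \right)}\right) - 5\right)^{2} = \left(\left(0 + 5\right) - 5\right)^{2} = \left(5 - 5\right)^{2} = 0^{2} = 0$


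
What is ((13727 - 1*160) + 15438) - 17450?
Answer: 11555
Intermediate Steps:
((13727 - 1*160) + 15438) - 17450 = ((13727 - 160) + 15438) - 17450 = (13567 + 15438) - 17450 = 29005 - 17450 = 11555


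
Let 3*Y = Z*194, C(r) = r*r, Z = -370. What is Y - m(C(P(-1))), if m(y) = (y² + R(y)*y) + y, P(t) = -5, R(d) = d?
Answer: -75605/3 ≈ -25202.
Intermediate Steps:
C(r) = r²
m(y) = y + 2*y² (m(y) = (y² + y*y) + y = (y² + y²) + y = 2*y² + y = y + 2*y²)
Y = -71780/3 (Y = (-370*194)/3 = (⅓)*(-71780) = -71780/3 ≈ -23927.)
Y - m(C(P(-1))) = -71780/3 - (-5)²*(1 + 2*(-5)²) = -71780/3 - 25*(1 + 2*25) = -71780/3 - 25*(1 + 50) = -71780/3 - 25*51 = -71780/3 - 1*1275 = -71780/3 - 1275 = -75605/3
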